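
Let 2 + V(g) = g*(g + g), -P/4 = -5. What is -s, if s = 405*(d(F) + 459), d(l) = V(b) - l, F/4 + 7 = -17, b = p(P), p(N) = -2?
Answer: -227205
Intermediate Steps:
P = 20 (P = -4*(-5) = 20)
b = -2
F = -96 (F = -28 + 4*(-17) = -28 - 68 = -96)
V(g) = -2 + 2*g² (V(g) = -2 + g*(g + g) = -2 + g*(2*g) = -2 + 2*g²)
d(l) = 6 - l (d(l) = (-2 + 2*(-2)²) - l = (-2 + 2*4) - l = (-2 + 8) - l = 6 - l)
s = 227205 (s = 405*((6 - 1*(-96)) + 459) = 405*((6 + 96) + 459) = 405*(102 + 459) = 405*561 = 227205)
-s = -1*227205 = -227205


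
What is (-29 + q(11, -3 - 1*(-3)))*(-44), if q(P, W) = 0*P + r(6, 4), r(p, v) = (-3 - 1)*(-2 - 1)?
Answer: 748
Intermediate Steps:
r(p, v) = 12 (r(p, v) = -4*(-3) = 12)
q(P, W) = 12 (q(P, W) = 0*P + 12 = 0 + 12 = 12)
(-29 + q(11, -3 - 1*(-3)))*(-44) = (-29 + 12)*(-44) = -17*(-44) = 748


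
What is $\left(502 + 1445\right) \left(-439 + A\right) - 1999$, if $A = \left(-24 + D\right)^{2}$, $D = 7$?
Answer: $-294049$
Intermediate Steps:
$A = 289$ ($A = \left(-24 + 7\right)^{2} = \left(-17\right)^{2} = 289$)
$\left(502 + 1445\right) \left(-439 + A\right) - 1999 = \left(502 + 1445\right) \left(-439 + 289\right) - 1999 = 1947 \left(-150\right) - 1999 = -292050 - 1999 = -294049$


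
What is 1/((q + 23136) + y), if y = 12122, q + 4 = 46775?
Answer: 1/82029 ≈ 1.2191e-5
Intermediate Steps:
q = 46771 (q = -4 + 46775 = 46771)
1/((q + 23136) + y) = 1/((46771 + 23136) + 12122) = 1/(69907 + 12122) = 1/82029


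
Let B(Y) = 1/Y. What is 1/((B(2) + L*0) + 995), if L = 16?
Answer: 2/1991 ≈ 0.0010045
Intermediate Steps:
1/((B(2) + L*0) + 995) = 1/((1/2 + 16*0) + 995) = 1/((1/2 + 0) + 995) = 1/(1/2 + 995) = 1/(1991/2) = 2/1991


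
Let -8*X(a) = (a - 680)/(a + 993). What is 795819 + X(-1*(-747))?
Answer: 11077800413/13920 ≈ 7.9582e+5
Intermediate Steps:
X(a) = -(-680 + a)/(8*(993 + a)) (X(a) = -(a - 680)/(8*(a + 993)) = -(-680 + a)/(8*(993 + a)))
795819 + X(-1*(-747)) = 795819 + (680 - (-1)*(-747))/(8*(993 - 1*(-747))) = 795819 + (680 - 1*747)/(8*(993 + 747)) = 795819 + (⅛)*(680 - 747)/1740 = 795819 + (⅛)*(1/1740)*(-67) = 795819 - 67/13920 = 11077800413/13920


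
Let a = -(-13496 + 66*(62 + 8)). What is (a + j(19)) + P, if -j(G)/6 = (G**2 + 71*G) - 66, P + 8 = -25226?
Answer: -26222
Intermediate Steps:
P = -25234 (P = -8 - 25226 = -25234)
j(G) = 396 - 426*G - 6*G**2 (j(G) = -6*((G**2 + 71*G) - 66) = -6*(-66 + G**2 + 71*G) = 396 - 426*G - 6*G**2)
a = 8876 (a = -(-13496 + 66*70) = -(-13496 + 4620) = -1*(-8876) = 8876)
(a + j(19)) + P = (8876 + (396 - 426*19 - 6*19**2)) - 25234 = (8876 + (396 - 8094 - 6*361)) - 25234 = (8876 + (396 - 8094 - 2166)) - 25234 = (8876 - 9864) - 25234 = -988 - 25234 = -26222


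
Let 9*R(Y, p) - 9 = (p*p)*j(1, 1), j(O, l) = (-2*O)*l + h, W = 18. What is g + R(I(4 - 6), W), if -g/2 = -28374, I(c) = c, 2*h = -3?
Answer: 56623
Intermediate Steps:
h = -3/2 (h = (½)*(-3) = -3/2 ≈ -1.5000)
j(O, l) = -3/2 - 2*O*l (j(O, l) = (-2*O)*l - 3/2 = -2*O*l - 3/2 = -3/2 - 2*O*l)
R(Y, p) = 1 - 7*p²/18 (R(Y, p) = 1 + ((p*p)*(-3/2 - 2*1*1))/9 = 1 + (p²*(-3/2 - 2))/9 = 1 + (p²*(-7/2))/9 = 1 + (-7*p²/2)/9 = 1 - 7*p²/18)
g = 56748 (g = -2*(-28374) = 56748)
g + R(I(4 - 6), W) = 56748 + (1 - 7/18*18²) = 56748 + (1 - 7/18*324) = 56748 + (1 - 126) = 56748 - 125 = 56623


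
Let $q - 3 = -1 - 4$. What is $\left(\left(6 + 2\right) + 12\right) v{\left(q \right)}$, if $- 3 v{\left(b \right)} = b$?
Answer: $\frac{40}{3} \approx 13.333$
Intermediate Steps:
$q = -2$ ($q = 3 - 5 = -2$)
$v{\left(b \right)} = - \frac{b}{3}$
$\left(\left(6 + 2\right) + 12\right) v{\left(q \right)} = \left(\left(6 + 2\right) + 12\right) \left(\left(- \frac{1}{3}\right) \left(-2\right)\right) = \left(8 + 12\right) \frac{2}{3} = 20 \cdot \frac{2}{3} = \frac{40}{3}$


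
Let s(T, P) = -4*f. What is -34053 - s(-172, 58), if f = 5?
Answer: -34033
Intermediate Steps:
s(T, P) = -20 (s(T, P) = -4*5 = -20)
-34053 - s(-172, 58) = -34053 - 1*(-20) = -34053 + 20 = -34033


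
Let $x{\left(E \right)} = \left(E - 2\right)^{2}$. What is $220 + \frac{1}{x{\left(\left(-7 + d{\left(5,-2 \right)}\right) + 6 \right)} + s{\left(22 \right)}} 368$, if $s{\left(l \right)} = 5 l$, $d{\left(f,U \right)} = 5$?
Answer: $\frac{12724}{57} \approx 223.23$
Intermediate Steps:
$x{\left(E \right)} = \left(-2 + E\right)^{2}$
$220 + \frac{1}{x{\left(\left(-7 + d{\left(5,-2 \right)}\right) + 6 \right)} + s{\left(22 \right)}} 368 = 220 + \frac{1}{\left(-2 + \left(\left(-7 + 5\right) + 6\right)\right)^{2} + 5 \cdot 22} \cdot 368 = 220 + \frac{1}{\left(-2 + \left(-2 + 6\right)\right)^{2} + 110} \cdot 368 = 220 + \frac{1}{\left(-2 + 4\right)^{2} + 110} \cdot 368 = 220 + \frac{1}{2^{2} + 110} \cdot 368 = 220 + \frac{1}{4 + 110} \cdot 368 = 220 + \frac{1}{114} \cdot 368 = 220 + \frac{184}{57} = \frac{12724}{57}$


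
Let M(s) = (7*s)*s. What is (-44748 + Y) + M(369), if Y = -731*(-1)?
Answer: 909110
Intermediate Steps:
Y = 731
M(s) = 7*s²
(-44748 + Y) + M(369) = (-44748 + 731) + 7*369² = -44017 + 7*136161 = -44017 + 953127 = 909110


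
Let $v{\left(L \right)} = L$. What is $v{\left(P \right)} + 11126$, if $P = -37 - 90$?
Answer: $10999$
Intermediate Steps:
$P = -127$ ($P = -37 - 90 = -127$)
$v{\left(P \right)} + 11126 = -127 + 11126 = 10999$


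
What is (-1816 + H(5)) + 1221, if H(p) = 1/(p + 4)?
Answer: -5354/9 ≈ -594.89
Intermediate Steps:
H(p) = 1/(4 + p)
(-1816 + H(5)) + 1221 = (-1816 + 1/(4 + 5)) + 1221 = (-1816 + 1/9) + 1221 = (-1816 + ⅑) + 1221 = -16343/9 + 1221 = -5354/9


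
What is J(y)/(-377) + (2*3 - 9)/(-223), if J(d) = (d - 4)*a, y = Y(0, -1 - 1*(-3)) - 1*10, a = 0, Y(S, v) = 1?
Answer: 3/223 ≈ 0.013453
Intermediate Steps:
y = -9 (y = 1 - 1*10 = 1 - 10 = -9)
J(d) = 0 (J(d) = (d - 4)*0 = (-4 + d)*0 = 0)
J(y)/(-377) + (2*3 - 9)/(-223) = 0/(-377) + (2*3 - 9)/(-223) = 0*(-1/377) + (6 - 9)*(-1/223) = 0 - 3*(-1/223) = 0 + 3/223 = 3/223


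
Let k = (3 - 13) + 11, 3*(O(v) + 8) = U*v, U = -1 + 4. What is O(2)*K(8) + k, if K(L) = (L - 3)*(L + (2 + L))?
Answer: -539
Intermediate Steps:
U = 3
O(v) = -8 + v (O(v) = -8 + (3*v)/3 = -8 + v)
K(L) = (-3 + L)*(2 + 2*L)
k = 1 (k = -10 + 11 = 1)
O(2)*K(8) + k = (-8 + 2)*(-6 - 4*8 + 2*8²) + 1 = -6*(-6 - 32 + 2*64) + 1 = -6*(-6 - 32 + 128) + 1 = -6*90 + 1 = -540 + 1 = -539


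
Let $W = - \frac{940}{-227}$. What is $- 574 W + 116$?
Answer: $- \frac{513228}{227} \approx -2260.9$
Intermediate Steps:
$W = \frac{940}{227}$ ($W = \left(-940\right) \left(- \frac{1}{227}\right) = \frac{940}{227} \approx 4.141$)
$- 574 W + 116 = \left(-574\right) \frac{940}{227} + 116 = - \frac{539560}{227} + 116 = - \frac{513228}{227}$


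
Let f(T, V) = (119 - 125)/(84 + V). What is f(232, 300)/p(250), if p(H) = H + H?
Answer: -1/32000 ≈ -3.1250e-5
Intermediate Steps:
p(H) = 2*H
f(T, V) = -6/(84 + V)
f(232, 300)/p(250) = (-6/(84 + 300))/((2*250)) = -6/384/500 = -6*1/384*(1/500) = -1/64*1/500 = -1/32000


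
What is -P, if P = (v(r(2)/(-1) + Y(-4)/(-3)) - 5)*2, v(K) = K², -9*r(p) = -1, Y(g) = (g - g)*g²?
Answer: 808/81 ≈ 9.9753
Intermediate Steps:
Y(g) = 0 (Y(g) = 0*g² = 0)
r(p) = ⅑ (r(p) = -⅑*(-1) = ⅑)
P = -808/81 (P = (((⅑)/(-1) + 0/(-3))² - 5)*2 = (((⅑)*(-1) + 0*(-⅓))² - 5)*2 = ((-⅑ + 0)² - 5)*2 = ((-⅑)² - 5)*2 = (1/81 - 5)*2 = -404/81*2 = -808/81 ≈ -9.9753)
-P = -1*(-808/81) = 808/81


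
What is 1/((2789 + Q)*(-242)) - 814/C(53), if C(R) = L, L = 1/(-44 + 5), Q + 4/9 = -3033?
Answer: 16901570409/532400 ≈ 31746.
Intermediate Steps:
Q = -27301/9 (Q = -4/9 - 3033 = -27301/9 ≈ -3033.4)
L = -1/39 (L = 1/(-39) = -1/39 ≈ -0.025641)
C(R) = -1/39
1/((2789 + Q)*(-242)) - 814/C(53) = 1/((2789 - 27301/9)*(-242)) - 814/(-1/39) = -1/242/(-2200/9) - 814*(-39) = -9/2200*(-1/242) + 31746 = 9/532400 + 31746 = 16901570409/532400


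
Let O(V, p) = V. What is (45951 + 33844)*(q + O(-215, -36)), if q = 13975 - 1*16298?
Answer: -202519710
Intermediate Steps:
q = -2323 (q = 13975 - 16298 = -2323)
(45951 + 33844)*(q + O(-215, -36)) = (45951 + 33844)*(-2323 - 215) = 79795*(-2538) = -202519710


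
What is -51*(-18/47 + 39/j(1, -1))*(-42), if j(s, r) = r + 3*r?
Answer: -2040255/94 ≈ -21705.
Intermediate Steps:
j(s, r) = 4*r
-51*(-18/47 + 39/j(1, -1))*(-42) = -51*(-18/47 + 39/((4*(-1))))*(-42) = -51*(-18*1/47 + 39/(-4))*(-42) = -51*(-18/47 + 39*(-¼))*(-42) = -51*(-18/47 - 39/4)*(-42) = -51*(-1905/188)*(-42) = (97155/188)*(-42) = -2040255/94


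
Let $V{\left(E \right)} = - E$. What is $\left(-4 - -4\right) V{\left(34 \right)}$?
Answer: $0$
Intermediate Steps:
$\left(-4 - -4\right) V{\left(34 \right)} = \left(-4 - -4\right) \left(\left(-1\right) 34\right) = \left(-4 + 4\right) \left(-34\right) = 0 \left(-34\right) = 0$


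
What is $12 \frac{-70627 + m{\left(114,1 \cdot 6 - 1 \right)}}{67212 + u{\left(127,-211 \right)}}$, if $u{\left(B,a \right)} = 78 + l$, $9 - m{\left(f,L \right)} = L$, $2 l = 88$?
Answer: $- \frac{423738}{33667} \approx -12.586$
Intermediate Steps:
$l = 44$ ($l = \frac{1}{2} \cdot 88 = 44$)
$m{\left(f,L \right)} = 9 - L$
$u{\left(B,a \right)} = 122$ ($u{\left(B,a \right)} = 78 + 44 = 122$)
$12 \frac{-70627 + m{\left(114,1 \cdot 6 - 1 \right)}}{67212 + u{\left(127,-211 \right)}} = 12 \frac{-70627 + \left(9 - \left(1 \cdot 6 - 1\right)\right)}{67212 + 122} = 12 \frac{-70627 + \left(9 - \left(6 - 1\right)\right)}{67334} = 12 \left(-70627 + \left(9 - 5\right)\right) \frac{1}{67334} = 12 \left(-70627 + 4\right) \frac{1}{67334} = 12 \left(\left(-70623\right) \frac{1}{67334}\right) = 12 \left(- \frac{70623}{67334}\right) = - \frac{423738}{33667}$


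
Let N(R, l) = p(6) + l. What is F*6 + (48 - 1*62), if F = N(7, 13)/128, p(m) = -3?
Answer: -433/32 ≈ -13.531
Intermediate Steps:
N(R, l) = -3 + l
F = 5/64 (F = (-3 + 13)/128 = 10*(1/128) = 5/64 ≈ 0.078125)
F*6 + (48 - 1*62) = (5/64)*6 + (48 - 1*62) = 15/32 + (48 - 62) = 15/32 - 14 = -433/32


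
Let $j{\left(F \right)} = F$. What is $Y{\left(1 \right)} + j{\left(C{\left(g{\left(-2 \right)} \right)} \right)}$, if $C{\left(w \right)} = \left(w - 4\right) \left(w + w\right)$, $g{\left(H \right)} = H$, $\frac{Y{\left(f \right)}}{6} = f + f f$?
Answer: $36$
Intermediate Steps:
$Y{\left(f \right)} = 6 f + 6 f^{2}$ ($Y{\left(f \right)} = 6 \left(f + f f\right) = 6 \left(f + f^{2}\right) = 6 f + 6 f^{2}$)
$C{\left(w \right)} = 2 w \left(-4 + w\right)$ ($C{\left(w \right)} = \left(-4 + w\right) 2 w = 2 w \left(-4 + w\right)$)
$Y{\left(1 \right)} + j{\left(C{\left(g{\left(-2 \right)} \right)} \right)} = 6 \cdot 1 \left(1 + 1\right) + 2 \left(-2\right) \left(-4 - 2\right) = 6 \cdot 1 \cdot 2 + 2 \left(-2\right) \left(-6\right) = 12 + 24 = 36$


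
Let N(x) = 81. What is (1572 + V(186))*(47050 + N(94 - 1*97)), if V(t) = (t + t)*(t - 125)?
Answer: 1143586584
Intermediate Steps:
V(t) = 2*t*(-125 + t) (V(t) = (2*t)*(-125 + t) = 2*t*(-125 + t))
(1572 + V(186))*(47050 + N(94 - 1*97)) = (1572 + 2*186*(-125 + 186))*(47050 + 81) = (1572 + 2*186*61)*47131 = (1572 + 22692)*47131 = 24264*47131 = 1143586584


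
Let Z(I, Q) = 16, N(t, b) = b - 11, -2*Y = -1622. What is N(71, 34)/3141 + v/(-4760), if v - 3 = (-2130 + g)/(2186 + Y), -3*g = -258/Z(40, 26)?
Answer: 272483801/39829890240 ≈ 0.0068412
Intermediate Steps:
Y = 811 (Y = -½*(-1622) = 811)
N(t, b) = -11 + b
g = 43/8 (g = -(-86)/16 = -⅓*(-129/8) = 43/8 ≈ 5.3750)
v = 54931/23976 (v = 3 + (-2130 + 43/8)/(2186 + 811) = 3 - 16997/8/2997 = 3 - 16997/8*1/2997 = 3 - 16997/23976 = 54931/23976 ≈ 2.2911)
N(71, 34)/3141 + v/(-4760) = (-11 + 34)/3141 + (54931/23976)/(-4760) = 23*(1/3141) + (54931/23976)*(-1/4760) = 23/3141 - 54931/114125760 = 272483801/39829890240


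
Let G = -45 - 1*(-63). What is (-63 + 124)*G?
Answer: 1098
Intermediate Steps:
G = 18 (G = -45 + 63 = 18)
(-63 + 124)*G = (-63 + 124)*18 = 61*18 = 1098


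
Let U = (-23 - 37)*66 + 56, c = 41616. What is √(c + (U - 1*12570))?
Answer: √25142 ≈ 158.56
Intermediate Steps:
U = -3904 (U = -60*66 + 56 = -3960 + 56 = -3904)
√(c + (U - 1*12570)) = √(41616 + (-3904 - 1*12570)) = √(41616 + (-3904 - 12570)) = √(41616 - 16474) = √25142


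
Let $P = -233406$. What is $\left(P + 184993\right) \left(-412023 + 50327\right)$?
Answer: $17510788448$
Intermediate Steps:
$\left(P + 184993\right) \left(-412023 + 50327\right) = \left(-233406 + 184993\right) \left(-412023 + 50327\right) = \left(-48413\right) \left(-361696\right) = 17510788448$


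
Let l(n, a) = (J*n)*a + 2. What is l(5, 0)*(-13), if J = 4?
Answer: -26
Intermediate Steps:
l(n, a) = 2 + 4*a*n (l(n, a) = (4*n)*a + 2 = 4*a*n + 2 = 2 + 4*a*n)
l(5, 0)*(-13) = (2 + 4*0*5)*(-13) = (2 + 0)*(-13) = 2*(-13) = -26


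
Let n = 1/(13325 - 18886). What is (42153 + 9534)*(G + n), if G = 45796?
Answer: 13163208663285/5561 ≈ 2.3671e+9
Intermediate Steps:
n = -1/5561 (n = 1/(-5561) = -1/5561 ≈ -0.00017982)
(42153 + 9534)*(G + n) = (42153 + 9534)*(45796 - 1/5561) = 51687*(254671555/5561) = 13163208663285/5561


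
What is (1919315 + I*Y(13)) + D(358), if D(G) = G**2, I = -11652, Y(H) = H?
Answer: 1896003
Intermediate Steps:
(1919315 + I*Y(13)) + D(358) = (1919315 - 11652*13) + 358**2 = (1919315 - 151476) + 128164 = 1767839 + 128164 = 1896003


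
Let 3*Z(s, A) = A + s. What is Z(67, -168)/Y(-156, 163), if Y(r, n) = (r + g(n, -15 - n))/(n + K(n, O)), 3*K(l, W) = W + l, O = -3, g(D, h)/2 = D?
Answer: -65549/1530 ≈ -42.842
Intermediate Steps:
g(D, h) = 2*D
K(l, W) = W/3 + l/3 (K(l, W) = (W + l)/3 = W/3 + l/3)
Z(s, A) = A/3 + s/3 (Z(s, A) = (A + s)/3 = A/3 + s/3)
Y(r, n) = (r + 2*n)/(-1 + 4*n/3) (Y(r, n) = (r + 2*n)/(n + ((⅓)*(-3) + n/3)) = (r + 2*n)/(n + (-1 + n/3)) = (r + 2*n)/(-1 + 4*n/3))
Z(67, -168)/Y(-156, 163) = ((⅓)*(-168) + (⅓)*67)/((3*(-156 + 2*163)/(-3 + 4*163))) = (-56 + 67/3)/((3*(-156 + 326)/(-3 + 652))) = -101/(3*(3*170/649)) = -101/(3*(3*(1/649)*170)) = -101/(3*510/649) = -101/3*649/510 = -65549/1530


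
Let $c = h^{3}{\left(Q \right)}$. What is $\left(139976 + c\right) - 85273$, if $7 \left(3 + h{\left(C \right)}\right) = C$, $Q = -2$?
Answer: $\frac{18750962}{343} \approx 54668.0$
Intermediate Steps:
$h{\left(C \right)} = -3 + \frac{C}{7}$
$c = - \frac{12167}{343}$ ($c = \left(-3 + \frac{1}{7} \left(-2\right)\right)^{3} = \left(-3 - \frac{2}{7}\right)^{3} = \left(- \frac{23}{7}\right)^{3} = - \frac{12167}{343} \approx -35.472$)
$\left(139976 + c\right) - 85273 = \left(139976 - \frac{12167}{343}\right) - 85273 = \frac{47999601}{343} - 85273 = \frac{18750962}{343}$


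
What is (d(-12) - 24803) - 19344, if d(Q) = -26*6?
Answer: -44303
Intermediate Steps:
d(Q) = -156
(d(-12) - 24803) - 19344 = (-156 - 24803) - 19344 = -24959 - 19344 = -44303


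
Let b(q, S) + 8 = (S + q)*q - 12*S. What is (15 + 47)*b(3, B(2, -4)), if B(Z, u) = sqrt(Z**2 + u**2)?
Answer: 62 - 1116*sqrt(5) ≈ -2433.5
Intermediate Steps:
b(q, S) = -8 - 12*S + q*(S + q) (b(q, S) = -8 + ((S + q)*q - 12*S) = -8 + (q*(S + q) - 12*S) = -8 + (-12*S + q*(S + q)) = -8 - 12*S + q*(S + q))
(15 + 47)*b(3, B(2, -4)) = (15 + 47)*(-8 + 3**2 - 12*sqrt(2**2 + (-4)**2) + sqrt(2**2 + (-4)**2)*3) = 62*(-8 + 9 - 12*sqrt(4 + 16) + sqrt(4 + 16)*3) = 62*(-8 + 9 - 24*sqrt(5) + sqrt(20)*3) = 62*(-8 + 9 - 24*sqrt(5) + (2*sqrt(5))*3) = 62*(-8 + 9 - 24*sqrt(5) + 6*sqrt(5)) = 62*(1 - 18*sqrt(5)) = 62 - 1116*sqrt(5)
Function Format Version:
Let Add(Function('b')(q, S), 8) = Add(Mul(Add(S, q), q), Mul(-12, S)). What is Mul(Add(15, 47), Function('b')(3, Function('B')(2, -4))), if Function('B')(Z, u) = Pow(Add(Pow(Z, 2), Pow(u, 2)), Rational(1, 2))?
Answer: Add(62, Mul(-1116, Pow(5, Rational(1, 2)))) ≈ -2433.5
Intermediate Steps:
Function('b')(q, S) = Add(-8, Mul(-12, S), Mul(q, Add(S, q))) (Function('b')(q, S) = Add(-8, Add(Mul(Add(S, q), q), Mul(-12, S))) = Add(-8, Add(Mul(q, Add(S, q)), Mul(-12, S))) = Add(-8, Add(Mul(-12, S), Mul(q, Add(S, q)))) = Add(-8, Mul(-12, S), Mul(q, Add(S, q))))
Mul(Add(15, 47), Function('b')(3, Function('B')(2, -4))) = Mul(Add(15, 47), Add(-8, Pow(3, 2), Mul(-12, Pow(Add(Pow(2, 2), Pow(-4, 2)), Rational(1, 2))), Mul(Pow(Add(Pow(2, 2), Pow(-4, 2)), Rational(1, 2)), 3))) = Mul(62, Add(-8, 9, Mul(-12, Pow(Add(4, 16), Rational(1, 2))), Mul(Pow(Add(4, 16), Rational(1, 2)), 3))) = Mul(62, Add(-8, 9, Mul(-12, Pow(20, Rational(1, 2))), Mul(Pow(20, Rational(1, 2)), 3))) = Mul(62, Add(-8, 9, Mul(-12, Mul(2, Pow(5, Rational(1, 2)))), Mul(Mul(2, Pow(5, Rational(1, 2))), 3))) = Mul(62, Add(-8, 9, Mul(-24, Pow(5, Rational(1, 2))), Mul(6, Pow(5, Rational(1, 2))))) = Mul(62, Add(1, Mul(-18, Pow(5, Rational(1, 2))))) = Add(62, Mul(-1116, Pow(5, Rational(1, 2))))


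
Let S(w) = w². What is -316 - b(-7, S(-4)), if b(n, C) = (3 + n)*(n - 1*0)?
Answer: -344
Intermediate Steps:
b(n, C) = n*(3 + n) (b(n, C) = (3 + n)*(n + 0) = (3 + n)*n = n*(3 + n))
-316 - b(-7, S(-4)) = -316 - (-7)*(3 - 7) = -316 - (-7)*(-4) = -316 - 1*28 = -316 - 28 = -344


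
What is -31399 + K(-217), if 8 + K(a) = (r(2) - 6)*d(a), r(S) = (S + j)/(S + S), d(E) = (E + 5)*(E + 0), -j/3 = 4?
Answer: -422441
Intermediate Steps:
j = -12 (j = -3*4 = -12)
d(E) = E*(5 + E) (d(E) = (5 + E)*E = E*(5 + E))
r(S) = (-12 + S)/(2*S) (r(S) = (S - 12)/(S + S) = (-12 + S)/((2*S)) = (-12 + S)*(1/(2*S)) = (-12 + S)/(2*S))
K(a) = -8 - 17*a*(5 + a)/2 (K(a) = -8 + ((½)*(-12 + 2)/2 - 6)*(a*(5 + a)) = -8 + ((½)*(½)*(-10) - 6)*(a*(5 + a)) = -8 + (-5/2 - 6)*(a*(5 + a)) = -8 - 17*a*(5 + a)/2)
-31399 + K(-217) = -31399 + (-8 - 17/2*(-217)*(5 - 217)) = -31399 + (-8 - 17/2*(-217)*(-212)) = -31399 + (-8 - 391034) = -31399 - 391042 = -422441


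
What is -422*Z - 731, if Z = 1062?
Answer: -448895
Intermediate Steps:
-422*Z - 731 = -422*1062 - 731 = -448164 - 731 = -448895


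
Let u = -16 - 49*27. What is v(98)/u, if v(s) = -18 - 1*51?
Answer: 69/1339 ≈ 0.051531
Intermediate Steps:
v(s) = -69 (v(s) = -18 - 51 = -69)
u = -1339 (u = -16 - 1323 = -1339)
v(98)/u = -69/(-1339) = -69*(-1/1339) = 69/1339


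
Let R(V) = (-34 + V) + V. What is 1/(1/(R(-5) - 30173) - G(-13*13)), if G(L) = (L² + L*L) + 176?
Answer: -30217/1731373667 ≈ -1.7453e-5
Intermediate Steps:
R(V) = -34 + 2*V
G(L) = 176 + 2*L² (G(L) = (L² + L²) + 176 = 2*L² + 176 = 176 + 2*L²)
1/(1/(R(-5) - 30173) - G(-13*13)) = 1/(1/((-34 + 2*(-5)) - 30173) - (176 + 2*(-13*13)²)) = 1/(1/((-34 - 10) - 30173) - (176 + 2*(-169)²)) = 1/(1/(-44 - 30173) - (176 + 2*28561)) = 1/(1/(-30217) - (176 + 57122)) = 1/(-1/30217 - 1*57298) = 1/(-1/30217 - 57298) = 1/(-1731373667/30217) = -30217/1731373667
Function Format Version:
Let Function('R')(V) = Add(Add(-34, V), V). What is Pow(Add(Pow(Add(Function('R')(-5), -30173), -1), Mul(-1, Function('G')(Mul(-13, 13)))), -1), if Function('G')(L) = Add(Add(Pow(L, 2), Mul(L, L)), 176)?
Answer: Rational(-30217, 1731373667) ≈ -1.7453e-5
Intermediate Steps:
Function('R')(V) = Add(-34, Mul(2, V))
Function('G')(L) = Add(176, Mul(2, Pow(L, 2))) (Function('G')(L) = Add(Add(Pow(L, 2), Pow(L, 2)), 176) = Add(Mul(2, Pow(L, 2)), 176) = Add(176, Mul(2, Pow(L, 2))))
Pow(Add(Pow(Add(Function('R')(-5), -30173), -1), Mul(-1, Function('G')(Mul(-13, 13)))), -1) = Pow(Add(Pow(Add(Add(-34, Mul(2, -5)), -30173), -1), Mul(-1, Add(176, Mul(2, Pow(Mul(-13, 13), 2))))), -1) = Pow(Add(Pow(Add(Add(-34, -10), -30173), -1), Mul(-1, Add(176, Mul(2, Pow(-169, 2))))), -1) = Pow(Add(Pow(Add(-44, -30173), -1), Mul(-1, Add(176, Mul(2, 28561)))), -1) = Pow(Add(Pow(-30217, -1), Mul(-1, Add(176, 57122))), -1) = Pow(Add(Rational(-1, 30217), Mul(-1, 57298)), -1) = Pow(Add(Rational(-1, 30217), -57298), -1) = Pow(Rational(-1731373667, 30217), -1) = Rational(-30217, 1731373667)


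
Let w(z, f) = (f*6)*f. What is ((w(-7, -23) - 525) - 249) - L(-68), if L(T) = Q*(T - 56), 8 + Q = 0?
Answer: 1408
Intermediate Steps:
w(z, f) = 6*f² (w(z, f) = (6*f)*f = 6*f²)
Q = -8 (Q = -8 + 0 = -8)
L(T) = 448 - 8*T (L(T) = -8*(T - 56) = -8*(-56 + T) = 448 - 8*T)
((w(-7, -23) - 525) - 249) - L(-68) = ((6*(-23)² - 525) - 249) - (448 - 8*(-68)) = ((6*529 - 525) - 249) - (448 + 544) = ((3174 - 525) - 249) - 1*992 = (2649 - 249) - 992 = 2400 - 992 = 1408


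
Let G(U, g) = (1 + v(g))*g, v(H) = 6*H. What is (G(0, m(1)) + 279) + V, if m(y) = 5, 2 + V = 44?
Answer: 476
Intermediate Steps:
V = 42 (V = -2 + 44 = 42)
G(U, g) = g*(1 + 6*g) (G(U, g) = (1 + 6*g)*g = g*(1 + 6*g))
(G(0, m(1)) + 279) + V = (5*(1 + 6*5) + 279) + 42 = (5*(1 + 30) + 279) + 42 = (5*31 + 279) + 42 = (155 + 279) + 42 = 434 + 42 = 476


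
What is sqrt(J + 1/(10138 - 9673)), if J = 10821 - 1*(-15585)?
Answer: sqrt(5709637815)/465 ≈ 162.50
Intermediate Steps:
J = 26406 (J = 10821 + 15585 = 26406)
sqrt(J + 1/(10138 - 9673)) = sqrt(26406 + 1/(10138 - 9673)) = sqrt(26406 + 1/465) = sqrt(12278791/465) = sqrt(5709637815)/465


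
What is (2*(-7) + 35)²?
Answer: 441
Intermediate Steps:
(2*(-7) + 35)² = (-14 + 35)² = 21² = 441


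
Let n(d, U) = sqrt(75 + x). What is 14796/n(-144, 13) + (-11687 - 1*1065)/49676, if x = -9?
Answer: -3188/12419 + 2466*sqrt(66)/11 ≈ 1821.0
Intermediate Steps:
n(d, U) = sqrt(66) (n(d, U) = sqrt(75 - 9) = sqrt(66))
14796/n(-144, 13) + (-11687 - 1*1065)/49676 = 14796/(sqrt(66)) + (-11687 - 1*1065)/49676 = 14796*(sqrt(66)/66) + (-11687 - 1065)*(1/49676) = 2466*sqrt(66)/11 - 12752*1/49676 = 2466*sqrt(66)/11 - 3188/12419 = -3188/12419 + 2466*sqrt(66)/11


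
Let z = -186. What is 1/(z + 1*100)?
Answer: -1/86 ≈ -0.011628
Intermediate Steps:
1/(z + 1*100) = 1/(-186 + 1*100) = 1/(-186 + 100) = 1/(-86) = -1/86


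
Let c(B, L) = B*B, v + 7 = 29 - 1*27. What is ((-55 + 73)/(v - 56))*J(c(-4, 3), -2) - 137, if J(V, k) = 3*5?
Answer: -8627/61 ≈ -141.43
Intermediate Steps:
v = -5 (v = -7 + (29 - 1*27) = -7 + (29 - 27) = -7 + 2 = -5)
c(B, L) = B**2
J(V, k) = 15
((-55 + 73)/(v - 56))*J(c(-4, 3), -2) - 137 = ((-55 + 73)/(-5 - 56))*15 - 137 = (18/(-61))*15 - 137 = (18*(-1/61))*15 - 137 = -18/61*15 - 137 = -270/61 - 137 = -8627/61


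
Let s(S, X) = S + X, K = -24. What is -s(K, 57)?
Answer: -33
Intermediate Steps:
-s(K, 57) = -(-24 + 57) = -1*33 = -33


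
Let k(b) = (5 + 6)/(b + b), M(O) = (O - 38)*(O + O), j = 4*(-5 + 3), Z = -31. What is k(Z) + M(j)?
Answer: 45621/62 ≈ 735.82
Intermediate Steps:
j = -8 (j = 4*(-2) = -8)
M(O) = 2*O*(-38 + O) (M(O) = (-38 + O)*(2*O) = 2*O*(-38 + O))
k(b) = 11/(2*b) (k(b) = 11/((2*b)) = 11*(1/(2*b)) = 11/(2*b))
k(Z) + M(j) = (11/2)/(-31) + 2*(-8)*(-38 - 8) = (11/2)*(-1/31) + 2*(-8)*(-46) = -11/62 + 736 = 45621/62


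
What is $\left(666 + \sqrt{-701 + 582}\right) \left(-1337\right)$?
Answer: $-890442 - 1337 i \sqrt{119} \approx -8.9044 \cdot 10^{5} - 14585.0 i$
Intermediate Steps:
$\left(666 + \sqrt{-701 + 582}\right) \left(-1337\right) = \left(666 + \sqrt{-119}\right) \left(-1337\right) = \left(666 + i \sqrt{119}\right) \left(-1337\right) = -890442 - 1337 i \sqrt{119}$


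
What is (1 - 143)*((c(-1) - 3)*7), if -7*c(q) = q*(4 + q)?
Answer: 2556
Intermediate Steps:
c(q) = -q*(4 + q)/7
(1 - 143)*((c(-1) - 3)*7) = (1 - 143)*((-1/7*(-1)*(4 - 1) - 3)*7) = -142*(-1/7*(-1)*3 - 3)*7 = -142*(3/7 - 3)*7 = -(-2556)*7/7 = -142*(-18) = 2556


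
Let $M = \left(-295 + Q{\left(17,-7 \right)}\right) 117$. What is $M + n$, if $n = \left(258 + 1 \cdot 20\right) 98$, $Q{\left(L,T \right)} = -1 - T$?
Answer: $-6569$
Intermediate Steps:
$M = -33813$ ($M = \left(-295 - -6\right) 117 = \left(-295 + \left(-1 + 7\right)\right) 117 = \left(-295 + 6\right) 117 = \left(-289\right) 117 = -33813$)
$n = 27244$ ($n = \left(258 + 20\right) 98 = 278 \cdot 98 = 27244$)
$M + n = -33813 + 27244 = -6569$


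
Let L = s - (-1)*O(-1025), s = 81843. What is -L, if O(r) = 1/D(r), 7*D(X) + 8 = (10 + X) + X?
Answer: -167614457/2048 ≈ -81843.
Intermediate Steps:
D(X) = 2/7 + 2*X/7 (D(X) = -8/7 + ((10 + X) + X)/7 = -8/7 + (10 + 2*X)/7 = -8/7 + (10/7 + 2*X/7) = 2/7 + 2*X/7)
O(r) = 1/(2/7 + 2*r/7)
L = 167614457/2048 (L = 81843 - (-1)*7/(2*(1 - 1025)) = 81843 - (-1)*(7/2)/(-1024) = 81843 - (-1)*(7/2)*(-1/1024) = 81843 - (-1)*(-7)/2048 = 81843 - 1*7/2048 = 81843 - 7/2048 = 167614457/2048 ≈ 81843.)
-L = -1*167614457/2048 = -167614457/2048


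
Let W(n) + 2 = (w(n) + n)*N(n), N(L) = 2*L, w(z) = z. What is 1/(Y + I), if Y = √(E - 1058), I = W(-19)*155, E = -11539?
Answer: 223510/49956732697 - I*√12597/49956732697 ≈ 4.4741e-6 - 2.2467e-9*I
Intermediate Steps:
W(n) = -2 + 4*n² (W(n) = -2 + (n + n)*(2*n) = -2 + (2*n)*(2*n) = -2 + 4*n²)
I = 223510 (I = (-2 + 4*(-19)²)*155 = (-2 + 4*361)*155 = (-2 + 1444)*155 = 1442*155 = 223510)
Y = I*√12597 (Y = √(-11539 - 1058) = √(-12597) = I*√12597 ≈ 112.24*I)
1/(Y + I) = 1/(I*√12597 + 223510) = 1/(223510 + I*√12597)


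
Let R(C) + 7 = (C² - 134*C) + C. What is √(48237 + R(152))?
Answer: √51118 ≈ 226.09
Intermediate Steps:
R(C) = -7 + C² - 133*C (R(C) = -7 + ((C² - 134*C) + C) = -7 + (C² - 133*C) = -7 + C² - 133*C)
√(48237 + R(152)) = √(48237 + (-7 + 152² - 133*152)) = √(48237 + (-7 + 23104 - 20216)) = √(48237 + 2881) = √51118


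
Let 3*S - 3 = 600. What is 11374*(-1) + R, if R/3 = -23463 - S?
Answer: -82366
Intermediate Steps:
S = 201 (S = 1 + (1/3)*600 = 1 + 200 = 201)
R = -70992 (R = 3*(-23463 - 1*201) = 3*(-23463 - 201) = 3*(-23664) = -70992)
11374*(-1) + R = 11374*(-1) - 70992 = -11374 - 70992 = -82366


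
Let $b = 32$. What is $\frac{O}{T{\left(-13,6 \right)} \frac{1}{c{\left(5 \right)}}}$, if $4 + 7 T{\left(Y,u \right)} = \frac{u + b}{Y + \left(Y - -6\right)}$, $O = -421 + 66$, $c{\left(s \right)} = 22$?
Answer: $\frac{546700}{59} \approx 9266.1$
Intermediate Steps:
$O = -355$
$T{\left(Y,u \right)} = - \frac{4}{7} + \frac{32 + u}{7 \left(6 + 2 Y\right)}$ ($T{\left(Y,u \right)} = - \frac{4}{7} + \frac{\left(u + 32\right) \frac{1}{Y + \left(Y - -6\right)}}{7} = - \frac{4}{7} + \frac{\left(32 + u\right) \frac{1}{Y + \left(Y + 6\right)}}{7} = - \frac{4}{7} + \frac{\left(32 + u\right) \frac{1}{Y + \left(6 + Y\right)}}{7} = - \frac{4}{7} + \frac{\left(32 + u\right) \frac{1}{6 + 2 Y}}{7} = - \frac{4}{7} + \frac{\frac{1}{6 + 2 Y} \left(32 + u\right)}{7} = - \frac{4}{7} + \frac{32 + u}{7 \left(6 + 2 Y\right)}$)
$\frac{O}{T{\left(-13,6 \right)} \frac{1}{c{\left(5 \right)}}} = - \frac{355}{\frac{8 + 6 - -104}{14 \left(3 - 13\right)} \frac{1}{22}} = - \frac{355}{\frac{8 + 6 + 104}{14 \left(-10\right)} \frac{1}{22}} = - \frac{355}{\frac{1}{14} \left(- \frac{1}{10}\right) 118 \cdot \frac{1}{22}} = - \frac{355}{\left(- \frac{59}{70}\right) \frac{1}{22}} = - \frac{355}{- \frac{59}{1540}} = \left(-355\right) \left(- \frac{1540}{59}\right) = \frac{546700}{59}$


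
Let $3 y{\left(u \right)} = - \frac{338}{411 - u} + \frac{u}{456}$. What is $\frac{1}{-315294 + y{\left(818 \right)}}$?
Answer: $- \frac{278388}{87773822545} \approx -3.1717 \cdot 10^{-6}$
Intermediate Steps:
$y{\left(u \right)} = - \frac{338}{3 \left(411 - u\right)} + \frac{u}{1368}$ ($y{\left(u \right)} = \frac{- \frac{338}{411 - u} + \frac{u}{456}}{3} = - \frac{338}{3 \left(411 - u\right)} + \frac{u}{1368}$)
$\frac{1}{-315294 + y{\left(818 \right)}} = \frac{1}{-315294 + \frac{154128 + 818^{2} - 336198}{1368 \left(-411 + 818\right)}} = \frac{1}{-315294 + \frac{154128 + 669124 - 336198}{1368 \cdot 407}} = \frac{1}{-315294 + \frac{1}{1368} \cdot \frac{1}{407} \cdot 487054} = \frac{1}{-315294 + \frac{243527}{278388}} = \frac{1}{- \frac{87773822545}{278388}} = - \frac{278388}{87773822545}$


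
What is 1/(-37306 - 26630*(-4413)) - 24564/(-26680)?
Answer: 37666967473/40911687360 ≈ 0.92069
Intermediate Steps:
1/(-37306 - 26630*(-4413)) - 24564/(-26680) = -1/4413/(-63936) - 24564*(-1/26680) = -1/63936*(-1/4413) + 267/290 = 1/282149568 + 267/290 = 37666967473/40911687360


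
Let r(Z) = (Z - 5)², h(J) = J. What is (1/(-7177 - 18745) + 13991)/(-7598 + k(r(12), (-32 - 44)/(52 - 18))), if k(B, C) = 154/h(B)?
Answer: -2538722907/1378117208 ≈ -1.8422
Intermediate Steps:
r(Z) = (-5 + Z)²
k(B, C) = 154/B
(1/(-7177 - 18745) + 13991)/(-7598 + k(r(12), (-32 - 44)/(52 - 18))) = (1/(-7177 - 18745) + 13991)/(-7598 + 154/((-5 + 12)²)) = (1/(-25922) + 13991)/(-7598 + 154/(7²)) = (-1/25922 + 13991)/(-7598 + 154/49) = 362674701/(25922*(-7598 + 154*(1/49))) = 362674701/(25922*(-7598 + 22/7)) = 362674701/(25922*(-53164/7)) = (362674701/25922)*(-7/53164) = -2538722907/1378117208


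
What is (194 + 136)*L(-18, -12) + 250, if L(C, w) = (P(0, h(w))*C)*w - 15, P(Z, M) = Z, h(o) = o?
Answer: -4700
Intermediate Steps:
L(C, w) = -15 (L(C, w) = (0*C)*w - 15 = 0*w - 15 = 0 - 15 = -15)
(194 + 136)*L(-18, -12) + 250 = (194 + 136)*(-15) + 250 = 330*(-15) + 250 = -4950 + 250 = -4700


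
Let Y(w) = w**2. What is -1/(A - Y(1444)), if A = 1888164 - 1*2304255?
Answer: 1/2501227 ≈ 3.9980e-7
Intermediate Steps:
A = -416091 (A = 1888164 - 2304255 = -416091)
-1/(A - Y(1444)) = -1/(-416091 - 1*1444**2) = -1/(-416091 - 1*2085136) = -1/(-416091 - 2085136) = -1/(-2501227) = -1*(-1/2501227) = 1/2501227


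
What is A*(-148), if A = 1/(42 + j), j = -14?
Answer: -37/7 ≈ -5.2857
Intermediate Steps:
A = 1/28 (A = 1/(42 - 14) = 1/28 ≈ 0.035714)
A*(-148) = (1/28)*(-148) = -37/7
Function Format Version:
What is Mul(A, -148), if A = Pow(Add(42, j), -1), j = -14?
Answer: Rational(-37, 7) ≈ -5.2857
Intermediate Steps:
A = Rational(1, 28) (A = Pow(Add(42, -14), -1) = Pow(28, -1) = Rational(1, 28) ≈ 0.035714)
Mul(A, -148) = Mul(Rational(1, 28), -148) = Rational(-37, 7)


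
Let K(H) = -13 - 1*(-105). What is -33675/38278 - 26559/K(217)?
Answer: -509861751/1760788 ≈ -289.56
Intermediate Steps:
K(H) = 92 (K(H) = -13 + 105 = 92)
-33675/38278 - 26559/K(217) = -33675/38278 - 26559/92 = -509861751/1760788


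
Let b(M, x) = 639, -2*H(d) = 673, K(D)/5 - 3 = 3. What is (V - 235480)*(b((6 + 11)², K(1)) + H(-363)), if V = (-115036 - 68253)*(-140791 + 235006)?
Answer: -10447629212075/2 ≈ -5.2238e+12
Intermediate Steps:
K(D) = 30 (K(D) = 15 + 5*3 = 15 + 15 = 30)
H(d) = -673/2 (H(d) = -½*673 = -673/2)
V = -17268573135 (V = -183289*94215 = -17268573135)
(V - 235480)*(b((6 + 11)², K(1)) + H(-363)) = (-17268573135 - 235480)*(639 - 673/2) = -17268808615*605/2 = -10447629212075/2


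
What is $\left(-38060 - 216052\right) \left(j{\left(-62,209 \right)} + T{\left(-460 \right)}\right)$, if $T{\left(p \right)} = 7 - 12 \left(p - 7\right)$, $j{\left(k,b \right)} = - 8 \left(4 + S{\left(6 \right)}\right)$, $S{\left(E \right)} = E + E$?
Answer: $-1393296096$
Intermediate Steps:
$S{\left(E \right)} = 2 E$
$j{\left(k,b \right)} = -128$ ($j{\left(k,b \right)} = - 8 \left(4 + 2 \cdot 6\right) = - 8 \left(4 + 12\right) = \left(-8\right) 16 = -128$)
$T{\left(p \right)} = 91 - 12 p$ ($T{\left(p \right)} = 7 - 12 \left(p - 7\right) = 7 - 12 \left(-7 + p\right) = 7 - \left(-84 + 12 p\right) = 91 - 12 p$)
$\left(-38060 - 216052\right) \left(j{\left(-62,209 \right)} + T{\left(-460 \right)}\right) = \left(-38060 - 216052\right) \left(-128 + \left(91 - -5520\right)\right) = - 254112 \left(-128 + \left(91 + 5520\right)\right) = - 254112 \left(-128 + 5611\right) = \left(-254112\right) 5483 = -1393296096$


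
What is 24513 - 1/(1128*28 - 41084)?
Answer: 232873501/9500 ≈ 24513.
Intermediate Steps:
24513 - 1/(1128*28 - 41084) = 24513 - 1/(31584 - 41084) = 24513 - 1/(-9500) = 24513 - 1*(-1/9500) = 24513 + 1/9500 = 232873501/9500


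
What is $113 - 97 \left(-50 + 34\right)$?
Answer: $1665$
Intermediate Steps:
$113 - 97 \left(-50 + 34\right) = 113 - -1552 = 113 + 1552 = 1665$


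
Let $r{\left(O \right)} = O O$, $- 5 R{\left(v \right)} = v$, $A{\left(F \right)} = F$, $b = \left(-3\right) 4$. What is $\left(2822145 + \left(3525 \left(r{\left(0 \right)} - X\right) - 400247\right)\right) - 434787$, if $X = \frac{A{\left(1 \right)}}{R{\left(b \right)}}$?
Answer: $\frac{7942569}{4} \approx 1.9856 \cdot 10^{6}$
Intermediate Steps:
$b = -12$
$R{\left(v \right)} = - \frac{v}{5}$
$X = \frac{5}{12}$ ($X = 1 \frac{1}{\left(- \frac{1}{5}\right) \left(-12\right)} = 1 \frac{1}{\frac{12}{5}} = 1 \cdot \frac{5}{12} = \frac{5}{12} \approx 0.41667$)
$r{\left(O \right)} = O^{2}$
$\left(2822145 + \left(3525 \left(r{\left(0 \right)} - X\right) - 400247\right)\right) - 434787 = \left(2822145 + \left(3525 \left(0^{2} - \frac{5}{12}\right) - 400247\right)\right) - 434787 = \left(2822145 - \left(400247 - 3525 \left(0 - \frac{5}{12}\right)\right)\right) - 434787 = \left(2822145 + \left(3525 \left(- \frac{5}{12}\right) - 400247\right)\right) - 434787 = \left(2822145 - \frac{1606863}{4}\right) - 434787 = \frac{9681717}{4} - 434787 = \frac{7942569}{4}$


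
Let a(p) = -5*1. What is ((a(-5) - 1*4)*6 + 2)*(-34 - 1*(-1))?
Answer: 1716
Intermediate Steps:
a(p) = -5
((a(-5) - 1*4)*6 + 2)*(-34 - 1*(-1)) = ((-5 - 1*4)*6 + 2)*(-34 - 1*(-1)) = ((-5 - 4)*6 + 2)*(-34 + 1) = (-9*6 + 2)*(-33) = (-54 + 2)*(-33) = -52*(-33) = 1716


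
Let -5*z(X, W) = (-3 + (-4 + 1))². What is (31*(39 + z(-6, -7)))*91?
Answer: 448539/5 ≈ 89708.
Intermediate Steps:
z(X, W) = -36/5 (z(X, W) = -(-3 + (-4 + 1))²/5 = -(-3 - 3)²/5 = -⅕*(-6)² = -⅕*36 = -36/5)
(31*(39 + z(-6, -7)))*91 = (31*(39 - 36/5))*91 = (31*(159/5))*91 = (4929/5)*91 = 448539/5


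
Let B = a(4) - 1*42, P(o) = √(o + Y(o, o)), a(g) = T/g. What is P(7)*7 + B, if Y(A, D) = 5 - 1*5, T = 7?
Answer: -161/4 + 7*√7 ≈ -21.730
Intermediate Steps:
a(g) = 7/g
Y(A, D) = 0 (Y(A, D) = 5 - 5 = 0)
P(o) = √o (P(o) = √(o + 0) = √o)
B = -161/4 (B = 7/4 - 1*42 = 7*(¼) - 42 = 7/4 - 42 = -161/4 ≈ -40.250)
P(7)*7 + B = √7*7 - 161/4 = 7*√7 - 161/4 = -161/4 + 7*√7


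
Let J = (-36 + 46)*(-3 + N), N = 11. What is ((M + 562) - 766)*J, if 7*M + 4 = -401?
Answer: -146640/7 ≈ -20949.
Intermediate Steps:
M = -405/7 (M = -4/7 + (⅐)*(-401) = -4/7 - 401/7 = -405/7 ≈ -57.857)
J = 80 (J = (-36 + 46)*(-3 + 11) = 10*8 = 80)
((M + 562) - 766)*J = ((-405/7 + 562) - 766)*80 = (3529/7 - 766)*80 = -1833/7*80 = -146640/7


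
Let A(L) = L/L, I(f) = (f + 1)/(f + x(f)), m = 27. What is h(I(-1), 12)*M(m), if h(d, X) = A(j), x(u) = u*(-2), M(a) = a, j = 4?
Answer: 27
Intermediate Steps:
x(u) = -2*u
I(f) = -(1 + f)/f (I(f) = (f + 1)/(f - 2*f) = (1 + f)/((-f)) = (1 + f)*(-1/f) = -(1 + f)/f)
A(L) = 1
h(d, X) = 1
h(I(-1), 12)*M(m) = 1*27 = 27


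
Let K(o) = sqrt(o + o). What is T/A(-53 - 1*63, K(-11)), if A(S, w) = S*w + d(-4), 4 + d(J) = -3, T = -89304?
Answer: 625128/296081 - 10359264*I*sqrt(22)/296081 ≈ 2.1113 - 164.11*I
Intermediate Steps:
K(o) = sqrt(2)*sqrt(o) (K(o) = sqrt(2*o) = sqrt(2)*sqrt(o))
d(J) = -7 (d(J) = -4 - 3 = -7)
A(S, w) = -7 + S*w (A(S, w) = S*w - 7 = -7 + S*w)
T/A(-53 - 1*63, K(-11)) = -89304/(-7 + (-53 - 1*63)*(sqrt(2)*sqrt(-11))) = -89304/(-7 + (-53 - 63)*(sqrt(2)*(I*sqrt(11)))) = -89304/(-7 - 116*I*sqrt(22))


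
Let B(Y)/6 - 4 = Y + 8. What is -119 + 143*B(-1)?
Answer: 9319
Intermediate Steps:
B(Y) = 72 + 6*Y (B(Y) = 24 + 6*(Y + 8) = 24 + 6*(8 + Y) = 24 + (48 + 6*Y) = 72 + 6*Y)
-119 + 143*B(-1) = -119 + 143*(72 + 6*(-1)) = -119 + 143*(72 - 6) = -119 + 143*66 = -119 + 9438 = 9319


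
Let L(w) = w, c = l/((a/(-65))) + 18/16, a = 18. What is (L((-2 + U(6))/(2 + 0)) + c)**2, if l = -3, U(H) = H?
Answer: 112225/576 ≈ 194.83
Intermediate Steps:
c = 287/24 (c = -3/(18/(-65)) + 18/16 = -3/(18*(-1/65)) + 18*(1/16) = -3/(-18/65) + 9/8 = -3*(-65/18) + 9/8 = 65/6 + 9/8 = 287/24 ≈ 11.958)
(L((-2 + U(6))/(2 + 0)) + c)**2 = ((-2 + 6)/(2 + 0) + 287/24)**2 = (4/2 + 287/24)**2 = (4*(1/2) + 287/24)**2 = (2 + 287/24)**2 = (335/24)**2 = 112225/576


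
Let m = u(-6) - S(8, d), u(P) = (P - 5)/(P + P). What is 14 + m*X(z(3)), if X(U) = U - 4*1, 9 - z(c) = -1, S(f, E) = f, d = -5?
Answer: -57/2 ≈ -28.500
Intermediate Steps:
z(c) = 10 (z(c) = 9 - 1*(-1) = 9 + 1 = 10)
X(U) = -4 + U (X(U) = U - 4 = -4 + U)
u(P) = (-5 + P)/(2*P) (u(P) = (-5 + P)/((2*P)) = (-5 + P)*(1/(2*P)) = (-5 + P)/(2*P))
m = -85/12 (m = (1/2)*(-5 - 6)/(-6) - 1*8 = (1/2)*(-1/6)*(-11) - 8 = 11/12 - 8 = -85/12 ≈ -7.0833)
14 + m*X(z(3)) = 14 - 85*(-4 + 10)/12 = 14 - 85/12*6 = 14 - 85/2 = -57/2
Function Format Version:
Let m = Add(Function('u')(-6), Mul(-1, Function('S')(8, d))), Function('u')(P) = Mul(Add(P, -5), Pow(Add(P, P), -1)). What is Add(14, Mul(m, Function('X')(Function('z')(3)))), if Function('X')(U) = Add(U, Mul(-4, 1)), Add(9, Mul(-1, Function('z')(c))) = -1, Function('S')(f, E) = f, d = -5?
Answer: Rational(-57, 2) ≈ -28.500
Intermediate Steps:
Function('z')(c) = 10 (Function('z')(c) = Add(9, Mul(-1, -1)) = Add(9, 1) = 10)
Function('X')(U) = Add(-4, U) (Function('X')(U) = Add(U, -4) = Add(-4, U))
Function('u')(P) = Mul(Rational(1, 2), Pow(P, -1), Add(-5, P)) (Function('u')(P) = Mul(Add(-5, P), Pow(Mul(2, P), -1)) = Mul(Add(-5, P), Mul(Rational(1, 2), Pow(P, -1))) = Mul(Rational(1, 2), Pow(P, -1), Add(-5, P)))
m = Rational(-85, 12) (m = Add(Mul(Rational(1, 2), Pow(-6, -1), Add(-5, -6)), Mul(-1, 8)) = Add(Mul(Rational(1, 2), Rational(-1, 6), -11), -8) = Add(Rational(11, 12), -8) = Rational(-85, 12) ≈ -7.0833)
Add(14, Mul(m, Function('X')(Function('z')(3)))) = Add(14, Mul(Rational(-85, 12), Add(-4, 10))) = Add(14, Mul(Rational(-85, 12), 6)) = Add(14, Rational(-85, 2)) = Rational(-57, 2)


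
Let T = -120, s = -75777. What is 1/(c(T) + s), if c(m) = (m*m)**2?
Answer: 1/207284223 ≈ 4.8243e-9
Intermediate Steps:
c(m) = m**4 (c(m) = (m**2)**2 = m**4)
1/(c(T) + s) = 1/((-120)**4 - 75777) = 1/(207360000 - 75777) = 1/207284223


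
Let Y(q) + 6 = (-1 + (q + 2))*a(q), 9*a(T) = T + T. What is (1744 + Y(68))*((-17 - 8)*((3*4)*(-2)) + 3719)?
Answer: 36029098/3 ≈ 1.2010e+7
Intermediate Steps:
a(T) = 2*T/9 (a(T) = (T + T)/9 = (2*T)/9 = 2*T/9)
Y(q) = -6 + 2*q*(1 + q)/9 (Y(q) = -6 + (-1 + (q + 2))*(2*q/9) = -6 + (-1 + (2 + q))*(2*q/9) = -6 + (1 + q)*(2*q/9) = -6 + 2*q*(1 + q)/9)
(1744 + Y(68))*((-17 - 8)*((3*4)*(-2)) + 3719) = (1744 + (-6 + (2/9)*68 + (2/9)*68²))*((-17 - 8)*((3*4)*(-2)) + 3719) = (1744 + (-6 + 136/9 + (2/9)*4624))*(-300*(-2) + 3719) = (1744 + (-6 + 136/9 + 9248/9))*(-25*(-24) + 3719) = (1744 + 3110/3)*(600 + 3719) = (8342/3)*4319 = 36029098/3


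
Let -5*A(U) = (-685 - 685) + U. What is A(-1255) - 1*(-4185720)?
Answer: 4186245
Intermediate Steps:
A(U) = 274 - U/5 (A(U) = -((-685 - 685) + U)/5 = -(-1370 + U)/5 = 274 - U/5)
A(-1255) - 1*(-4185720) = (274 - 1/5*(-1255)) - 1*(-4185720) = (274 + 251) + 4185720 = 525 + 4185720 = 4186245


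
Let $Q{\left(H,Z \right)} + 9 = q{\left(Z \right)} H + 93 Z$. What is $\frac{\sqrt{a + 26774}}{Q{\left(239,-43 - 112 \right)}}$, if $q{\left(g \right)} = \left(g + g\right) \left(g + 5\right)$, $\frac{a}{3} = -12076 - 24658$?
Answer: $\frac{i \sqrt{20857}}{5549538} \approx 2.6024 \cdot 10^{-5} i$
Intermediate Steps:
$a = -110202$ ($a = 3 \left(-12076 - 24658\right) = 3 \left(-36734\right) = -110202$)
$q{\left(g \right)} = 2 g \left(5 + g\right)$
$Q{\left(H,Z \right)} = -9 + 93 Z + 2 H Z \left(5 + Z\right)$ ($Q{\left(H,Z \right)} = -9 + \left(2 Z \left(5 + Z\right) H + 93 Z\right) = -9 + \left(2 H Z \left(5 + Z\right) + 93 Z\right) = -9 + \left(93 Z + 2 H Z \left(5 + Z\right)\right) = -9 + 93 Z + 2 H Z \left(5 + Z\right)$)
$\frac{\sqrt{a + 26774}}{Q{\left(239,-43 - 112 \right)}} = \frac{\sqrt{-110202 + 26774}}{-9 + 93 \left(-43 - 112\right) + 2 \cdot 239 \left(-43 - 112\right) \left(5 - 155\right)} = \frac{\sqrt{-83428}}{-9 + 93 \left(-43 - 112\right) + 2 \cdot 239 \left(-43 - 112\right) \left(5 - 155\right)} = \frac{2 i \sqrt{20857}}{-9 + 93 \left(-155\right) + 2 \cdot 239 \left(-155\right) \left(5 - 155\right)} = \frac{2 i \sqrt{20857}}{-9 - 14415 + 2 \cdot 239 \left(-155\right) \left(-150\right)} = \frac{2 i \sqrt{20857}}{-9 - 14415 + 11113500} = \frac{2 i \sqrt{20857}}{11099076} = 2 i \sqrt{20857} \cdot \frac{1}{11099076} = \frac{i \sqrt{20857}}{5549538}$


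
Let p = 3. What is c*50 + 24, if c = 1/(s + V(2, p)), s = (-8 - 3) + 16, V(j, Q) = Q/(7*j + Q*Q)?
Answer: 1991/59 ≈ 33.746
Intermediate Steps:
V(j, Q) = Q/(Q² + 7*j) (V(j, Q) = Q/(7*j + Q²) = Q/(Q² + 7*j))
s = 5 (s = -11 + 16 = 5)
c = 23/118 (c = 1/(5 + 3/(3² + 7*2)) = 1/(5 + 3/(9 + 14)) = 1/(5 + 3/23) = 1/(118/23) = 23/118 ≈ 0.19492)
c*50 + 24 = (23/118)*50 + 24 = 575/59 + 24 = 1991/59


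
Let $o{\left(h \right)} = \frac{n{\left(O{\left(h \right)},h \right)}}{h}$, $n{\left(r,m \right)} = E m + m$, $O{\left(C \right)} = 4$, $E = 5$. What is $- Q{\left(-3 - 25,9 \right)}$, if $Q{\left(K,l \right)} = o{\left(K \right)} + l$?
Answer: $-15$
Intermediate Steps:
$n{\left(r,m \right)} = 6 m$ ($n{\left(r,m \right)} = 5 m + m = 6 m$)
$o{\left(h \right)} = 6$ ($o{\left(h \right)} = \frac{6 h}{h} = 6$)
$Q{\left(K,l \right)} = 6 + l$
$- Q{\left(-3 - 25,9 \right)} = - (6 + 9) = \left(-1\right) 15 = -15$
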